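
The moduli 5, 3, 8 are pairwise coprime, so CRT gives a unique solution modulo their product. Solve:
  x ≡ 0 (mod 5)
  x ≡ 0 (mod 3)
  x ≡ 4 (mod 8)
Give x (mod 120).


Moduli 5, 3, 8 are pairwise coprime; by CRT there is a unique solution modulo M = 5 · 3 · 8 = 120.
Solve pairwise, accumulating the modulus:
  Start with x ≡ 0 (mod 5).
  Combine with x ≡ 0 (mod 3): since gcd(5, 3) = 1, we get a unique residue mod 15.
    Write x = 0 + 5·t and substitute into x ≡ 0 (mod 3): 5·t ≡ 0 − 0 = 0 (mod 3).
    Reduce coefficients mod 3: 2·t ≡ 0 (mod 3).
    The inverse of 2 mod 3 is 2 (since 2·2 = 4 = 1·3 + 1), so t ≡ 2·0 = 0 ≡ 0 (mod 3).
    Then x = 0 + 5·0 = 0, valid modulo lcm(5, 3) = 15: x ≡ 0 (mod 15).
  Combine with x ≡ 4 (mod 8): since gcd(15, 8) = 1, we get a unique residue mod 120.
    Write x = 0 + 15·t and substitute into x ≡ 4 (mod 8): 15·t ≡ 4 − 0 = 4 (mod 8).
    Reduce coefficients mod 8: 7·t ≡ 4 (mod 8).
    The inverse of 7 mod 8 is 7 (since 7·7 = 49 = 6·8 + 1), so t ≡ 7·4 = 28 ≡ 4 (mod 8).
    Then x = 0 + 15·4 = 60, valid modulo lcm(15, 8) = 120: x ≡ 60 (mod 120).
Verify: 60 mod 5 = 0 ✓, 60 mod 3 = 0 ✓, 60 mod 8 = 4 ✓.

x ≡ 60 (mod 120).


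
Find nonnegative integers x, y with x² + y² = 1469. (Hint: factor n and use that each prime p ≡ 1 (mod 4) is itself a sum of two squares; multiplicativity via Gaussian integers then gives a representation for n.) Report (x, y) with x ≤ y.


Step 1: Factor n = 1469 = 13 · 113.
Step 2: Check the mod-4 condition on each prime factor: 13 ≡ 1 (mod 4), exponent 1; 113 ≡ 1 (mod 4), exponent 1.
All primes ≡ 3 (mod 4) appear to even exponent (or don't appear), so by the two-squares theorem n IS expressible as a sum of two squares.
Step 3: Build a representation. Here n = 13 · 113 is a product of primes ≡ 1 (mod 4). Each prime p ≡ 1 (mod 4) is itself a sum of two squares; find a² by testing p − a² for a perfect square:
  13: 13 − 1² = 12, 13 − 2² = 9 = 3² ⇒ 13 = 2² + 3².
  113: 113 − 1² = 112, 113 − 2² = 109, 113 − 3² = 104, 113 − 4² = 97, 113 − 5² = 88, 113 − 6² = 77, 113 − 7² = 64 = 8² ⇒ 113 = 7² + 8².
  Combine using the Brahmagupta–Fibonacci identity (a² + b²)(c² + d²) = (ac − bd)² + (ad + bc)² = (ac + bd)² + (ad − bc)²:
  13 · 113 = 1469: from (2² + 3²)(7² + 8²), take (2·7 − 3·8, 2·8 + 3·7) = (14 − 24, 16 + 21) = (-10, 37); dropping signs (only squares matter) gives (10, 37); check 10² + 37² = 100 + 1369 = 1469 ✓.
Step 4: Order so x ≤ y and verify: 10² + 37² = 100 + 1369 = 1469 = n. ✓

n = 1469 = 10² + 37² (one valid representation with x ≤ y).


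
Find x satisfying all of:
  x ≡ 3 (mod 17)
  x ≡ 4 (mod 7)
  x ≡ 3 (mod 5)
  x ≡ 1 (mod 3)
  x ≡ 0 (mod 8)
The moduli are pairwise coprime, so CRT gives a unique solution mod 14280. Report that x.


Product of moduli M = 17 · 7 · 5 · 3 · 8 = 14280.
Merge one congruence at a time:
  Start: x ≡ 3 (mod 17).
  Combine with x ≡ 4 (mod 7); new modulus lcm = 119.
    Write x = 3 + 17·t and substitute into x ≡ 4 (mod 7): 17·t ≡ 4 − 3 = 1 (mod 7).
    Reduce coefficients mod 7: 3·t ≡ 1 (mod 7).
    The inverse of 3 mod 7 is 5 (since 3·5 = 15 = 2·7 + 1), so t ≡ 5·1 = 5 ≡ 5 (mod 7).
    Then x = 3 + 17·5 = 88, valid modulo lcm(17, 7) = 119: x ≡ 88 (mod 119).
  Combine with x ≡ 3 (mod 5); new modulus lcm = 595.
    Write x = 88 + 119·t and substitute into x ≡ 3 (mod 5): 119·t ≡ 3 − 88 = -85 (mod 5).
    Reduce coefficients mod 5: 4·t ≡ 0 (mod 5).
    The inverse of 4 mod 5 is 4 (since 4·4 = 16 = 3·5 + 1), so t ≡ 4·0 = 0 ≡ 0 (mod 5).
    Then x = 88 + 119·0 = 88, valid modulo lcm(119, 5) = 595: x ≡ 88 (mod 595).
  Combine with x ≡ 1 (mod 3); new modulus lcm = 1785.
    Write x = 88 + 595·t and substitute into x ≡ 1 (mod 3): 595·t ≡ 1 − 88 = -87 (mod 3).
    Reduce coefficients mod 3: 1·t ≡ 0 (mod 3).
    So t ≡ 0 (mod 3).
    Then x = 88 + 595·0 = 88, valid modulo lcm(595, 3) = 1785: x ≡ 88 (mod 1785).
  Combine with x ≡ 0 (mod 8); new modulus lcm = 14280.
    Write x = 88 + 1785·t and substitute into x ≡ 0 (mod 8): 1785·t ≡ 0 − 88 = -88 (mod 8).
    Reduce coefficients mod 8: 1·t ≡ 0 (mod 8).
    So t ≡ 0 (mod 8).
    Then x = 88 + 1785·0 = 88, valid modulo lcm(1785, 8) = 14280: x ≡ 88 (mod 14280).
Verify against each original: 88 mod 17 = 3, 88 mod 7 = 4, 88 mod 5 = 3, 88 mod 3 = 1, 88 mod 8 = 0.

x ≡ 88 (mod 14280).


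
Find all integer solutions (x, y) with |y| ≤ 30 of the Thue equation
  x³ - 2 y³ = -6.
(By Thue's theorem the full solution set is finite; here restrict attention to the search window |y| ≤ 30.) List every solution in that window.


The equation is x³ - 2y³ = -6. For fixed y, x³ = 2·y³ − 6, so a solution requires the RHS to be a perfect cube.
Strategy: iterate y from -30 to 30, compute RHS = 2·y³ − 6, and check whether it is a (positive or negative) perfect cube.
Check small values of y:
  y = 0: RHS = -6 is not a perfect cube.
  y = 1: RHS = -4 is not a perfect cube.
  y = -1: RHS = -8 = (-2)³ ⇒ x = -2 works.
  y = 2: RHS = 10 is not a perfect cube.
  y = -2: RHS = -22 is not a perfect cube.
  y = 3: RHS = 48 is not a perfect cube.
  y = -3: RHS = -60 is not a perfect cube.
Continuing the search up to |y| = 30 finds no further solutions beyond those listed.
Collected solutions: (-2, -1).

Solutions (with |y| ≤ 30): (-2, -1).


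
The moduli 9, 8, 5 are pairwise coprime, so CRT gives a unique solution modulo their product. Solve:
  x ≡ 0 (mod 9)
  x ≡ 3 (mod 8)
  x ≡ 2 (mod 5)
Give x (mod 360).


Moduli 9, 8, 5 are pairwise coprime; by CRT there is a unique solution modulo M = 9 · 8 · 5 = 360.
Solve pairwise, accumulating the modulus:
  Start with x ≡ 0 (mod 9).
  Combine with x ≡ 3 (mod 8): since gcd(9, 8) = 1, we get a unique residue mod 72.
    Write x = 0 + 9·t and substitute into x ≡ 3 (mod 8): 9·t ≡ 3 − 0 = 3 (mod 8).
    Reduce coefficients mod 8: 1·t ≡ 3 (mod 8).
    So t ≡ 3 (mod 8).
    Then x = 0 + 9·3 = 27, valid modulo lcm(9, 8) = 72: x ≡ 27 (mod 72).
  Combine with x ≡ 2 (mod 5): since gcd(72, 5) = 1, we get a unique residue mod 360.
    Write x = 27 + 72·t and substitute into x ≡ 2 (mod 5): 72·t ≡ 2 − 27 = -25 (mod 5).
    Reduce coefficients mod 5: 2·t ≡ 0 (mod 5).
    The inverse of 2 mod 5 is 3 (since 2·3 = 6 = 1·5 + 1), so t ≡ 3·0 = 0 ≡ 0 (mod 5).
    Then x = 27 + 72·0 = 27, valid modulo lcm(72, 5) = 360: x ≡ 27 (mod 360).
Verify: 27 mod 9 = 0 ✓, 27 mod 8 = 3 ✓, 27 mod 5 = 2 ✓.

x ≡ 27 (mod 360).


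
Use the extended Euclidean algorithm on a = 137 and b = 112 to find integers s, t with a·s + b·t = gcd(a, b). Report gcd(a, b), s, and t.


Euclidean algorithm on (137, 112) — divide until remainder is 0:
  137 = 1 · 112 + 25
  112 = 4 · 25 + 12
  25 = 2 · 12 + 1
  12 = 12 · 1 + 0
gcd(137, 112) = 1.
Track Bezout coefficients alongside the remainders: start with r₀ = 137 = a·1 + b·0 (s = 1, t = 0) and r₁ = 112 = a·0 + b·1 (s = 0, t = 1); each new remainder r_{k+1} = r_{k-1} − q_k·r_k inherits s_{k+1} = s_{k-1} − q_k·s_k, t_{k+1} = t_{k-1} − q_k·t_k, so r_k = a·s_k + b·t_k at every step:
  q = 1: r = 25, s = 1 − 1·0 = 1, t = 0 − 1·1 = -1  (check: 137·1 + 112·(-1) = 25)
  q = 4: r = 12, s = 0 − 4·1 = -4, t = 1 − 4·(-1) = 5  (check: 137·(-4) + 112·5 = 12)
  q = 2: r = 1, s = 1 − 2·(-4) = 9, t = -1 − 2·5 = -11  (check: 137·9 + 112·(-11) = 1)
The row with r = 1 (the gcd) gives the Bezout coefficients s = 9, t = -11.
Result: 137 · (9) + 112 · (-11) = 1.

gcd(137, 112) = 1; s = 9, t = -11 (check: 137·9 + 112·(-11) = 1).


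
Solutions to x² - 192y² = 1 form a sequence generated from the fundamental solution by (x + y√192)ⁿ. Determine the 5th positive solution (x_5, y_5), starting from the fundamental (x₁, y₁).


Step 1: Find the fundamental solution (x₁, y₁) of x² - 192y² = 1.
  Expand √192 as a continued fraction. a₀ = ⌊√192⌋ = 13; iterate m_{k+1} = d_k·a_k − m_k, d_{k+1} = (192 − m_{k+1}²)/d_k, a_{k+1} = ⌊(a₀ + m_{k+1})/d_{k+1}⌋ (starting m₀ = 0, d₀ = 1), with convergents p_k = a_k·p_{k-1} + p_{k-2}, q_k = a_k·q_{k-1} + q_{k-2} (p₋₁ = 1, q₋₁ = 0):
  k = 0: a₀ = 13; p₀/q₀ = 13/1; p₀² − 192·q₀² = 169 − 192 = -23.
  k = 1: m = 13, d = 23, a = ⌊(13 + 13)/23⌋ = 1; p/q = (1·13 + 1)/(1·1 + 0) = 14/1; p² − 192·q² = 196 − 192 = 4.
  k = 2: m = 10, d = 4, a = ⌊(13 + 10)/4⌋ = 5; p/q = (5·14 + 13)/(5·1 + 1) = 83/6; p² − 192·q² = 6889 − 6912 = -23.
  k = 3: m = 10, d = 23, a = ⌊(13 + 10)/23⌋ = 1; p/q = (1·83 + 14)/(1·6 + 1) = 97/7; p² − 192·q² = 9409 − 9408 = 1.
  The first convergent with p² − 192·q² = 1 gives the fundamental solution (x₁, y₁) = (97, 7).
Step 2: Apply the recurrence (x_{n+1}, y_{n+1}) = (x₁x_n + 192y₁y_n, x₁y_n + y₁x_n) repeatedly.
  From (x_1, y_1) = (97, 7): x_2 = 97·97 + 192·7·7 = 18817; y_2 = 97·7 + 7·97 = 1358.
  From (x_2, y_2) = (18817, 1358): x_3 = 97·18817 + 192·7·1358 = 3650401; y_3 = 97·1358 + 7·18817 = 263445.
  From (x_3, y_3) = (3650401, 263445): x_4 = 97·3650401 + 192·7·263445 = 708158977; y_4 = 97·263445 + 7·3650401 = 51106972.
  From (x_4, y_4) = (708158977, 51106972): x_5 = 97·708158977 + 192·7·51106972 = 137379191137; y_5 = 97·51106972 + 7·708158977 = 9914489123.
Step 3: Verify x_5² - 192·y_5² = 18873042157456379352769 - 18873042157456379352768 = 1 (should be 1). ✓

(x_1, y_1) = (97, 7); (x_5, y_5) = (137379191137, 9914489123).


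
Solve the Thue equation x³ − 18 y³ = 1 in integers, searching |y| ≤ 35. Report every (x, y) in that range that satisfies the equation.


The equation is x³ - 18y³ = 1. For fixed y, x³ = 18·y³ + 1, so a solution requires the RHS to be a perfect cube.
Strategy: iterate y from -35 to 35, compute RHS = 18·y³ + 1, and check whether it is a (positive or negative) perfect cube.
Check small values of y:
  y = 0: RHS = 1 = (1)³ ⇒ x = 1 works.
  y = 1: RHS = 19 is not a perfect cube.
  y = -1: RHS = -17 is not a perfect cube.
  y = 2: RHS = 145 is not a perfect cube.
  y = -2: RHS = -143 is not a perfect cube.
  y = 3: RHS = 487 is not a perfect cube.
  y = -3: RHS = -485 is not a perfect cube.
Continuing the search up to |y| = 35 finds no further solutions beyond those listed.
Collected solutions: (1, 0).

Solutions (with |y| ≤ 35): (1, 0).


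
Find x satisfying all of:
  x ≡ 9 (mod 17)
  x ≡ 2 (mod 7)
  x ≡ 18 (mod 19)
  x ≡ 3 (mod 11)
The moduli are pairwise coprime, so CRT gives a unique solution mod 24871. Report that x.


Product of moduli M = 17 · 7 · 19 · 11 = 24871.
Merge one congruence at a time:
  Start: x ≡ 9 (mod 17).
  Combine with x ≡ 2 (mod 7); new modulus lcm = 119.
    Write x = 9 + 17·t and substitute into x ≡ 2 (mod 7): 17·t ≡ 2 − 9 = -7 (mod 7).
    Reduce coefficients mod 7: 3·t ≡ 0 (mod 7).
    The inverse of 3 mod 7 is 5 (since 3·5 = 15 = 2·7 + 1), so t ≡ 5·0 = 0 ≡ 0 (mod 7).
    Then x = 9 + 17·0 = 9, valid modulo lcm(17, 7) = 119: x ≡ 9 (mod 119).
  Combine with x ≡ 18 (mod 19); new modulus lcm = 2261.
    Write x = 9 + 119·t and substitute into x ≡ 18 (mod 19): 119·t ≡ 18 − 9 = 9 (mod 19).
    Reduce coefficients mod 19: 5·t ≡ 9 (mod 19).
    The inverse of 5 mod 19 is 4 (since 5·4 = 20 = 1·19 + 1), so t ≡ 4·9 = 36 ≡ 17 (mod 19).
    Then x = 9 + 119·17 = 2032, valid modulo lcm(119, 19) = 2261: x ≡ 2032 (mod 2261).
  Combine with x ≡ 3 (mod 11); new modulus lcm = 24871.
    Write x = 2032 + 2261·t and substitute into x ≡ 3 (mod 11): 2261·t ≡ 3 − 2032 = -2029 (mod 11).
    Reduce coefficients mod 11: 6·t ≡ 6 (mod 11).
    The inverse of 6 mod 11 is 2 (since 6·2 = 12 = 1·11 + 1), so t ≡ 2·6 = 12 ≡ 1 (mod 11).
    Then x = 2032 + 2261·1 = 4293, valid modulo lcm(2261, 11) = 24871: x ≡ 4293 (mod 24871).
Verify against each original: 4293 mod 17 = 9, 4293 mod 7 = 2, 4293 mod 19 = 18, 4293 mod 11 = 3.

x ≡ 4293 (mod 24871).


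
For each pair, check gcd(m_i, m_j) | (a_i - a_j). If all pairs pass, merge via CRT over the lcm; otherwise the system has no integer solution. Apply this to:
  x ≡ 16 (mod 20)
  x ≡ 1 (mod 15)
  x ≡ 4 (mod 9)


Moduli 20, 15, 9 are not pairwise coprime, so CRT works modulo lcm(m_i) when all pairwise compatibility conditions hold.
Pairwise compatibility: gcd(m_i, m_j) must divide a_i - a_j for every pair.
Merge one congruence at a time:
  Start: x ≡ 16 (mod 20).
  Combine with x ≡ 1 (mod 15): gcd(20, 15) = 5; 1 - 16 = -15, which IS divisible by 5, so compatible.
    Write x = 16 + 20·t and substitute into x ≡ 1 (mod 15): 20·t ≡ 1 − 16 = -15 (mod 15).
    Divide the congruence (and modulus) by g = 5: 4·t ≡ -3 (mod 3).
    Reduce coefficients mod 3: 1·t ≡ 0 (mod 3).
    So t ≡ 0 (mod 3).
    Then x = 16 + 20·0 = 16, valid modulo lcm(20, 15) = 60: x ≡ 16 (mod 60).
  Combine with x ≡ 4 (mod 9): gcd(60, 9) = 3; 4 - 16 = -12, which IS divisible by 3, so compatible.
    Write x = 16 + 60·t and substitute into x ≡ 4 (mod 9): 60·t ≡ 4 − 16 = -12 (mod 9).
    Divide the congruence (and modulus) by g = 3: 20·t ≡ -4 (mod 3).
    Reduce coefficients mod 3: 2·t ≡ 2 (mod 3).
    The inverse of 2 mod 3 is 2 (since 2·2 = 4 = 1·3 + 1), so t ≡ 2·2 = 4 ≡ 1 (mod 3).
    Then x = 16 + 60·1 = 76, valid modulo lcm(60, 9) = 180: x ≡ 76 (mod 180).
Verify: 76 mod 20 = 16, 76 mod 15 = 1, 76 mod 9 = 4.

x ≡ 76 (mod 180).


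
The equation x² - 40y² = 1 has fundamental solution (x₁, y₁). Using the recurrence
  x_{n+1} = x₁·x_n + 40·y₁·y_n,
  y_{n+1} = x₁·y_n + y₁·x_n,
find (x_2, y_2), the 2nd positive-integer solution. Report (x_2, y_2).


Step 1: Find the fundamental solution (x₁, y₁) of x² - 40y² = 1.
  Expand √40 as a continued fraction. a₀ = ⌊√40⌋ = 6; iterate m_{k+1} = d_k·a_k − m_k, d_{k+1} = (40 − m_{k+1}²)/d_k, a_{k+1} = ⌊(a₀ + m_{k+1})/d_{k+1}⌋ (starting m₀ = 0, d₀ = 1), with convergents p_k = a_k·p_{k-1} + p_{k-2}, q_k = a_k·q_{k-1} + q_{k-2} (p₋₁ = 1, q₋₁ = 0):
  k = 0: a₀ = 6; p₀/q₀ = 6/1; p₀² − 40·q₀² = 36 − 40 = -4.
  k = 1: m = 6, d = 4, a = ⌊(6 + 6)/4⌋ = 3; p/q = (3·6 + 1)/(3·1 + 0) = 19/3; p² − 40·q² = 361 − 360 = 1.
  The first convergent with p² − 40·q² = 1 gives the fundamental solution (x₁, y₁) = (19, 3).
Step 2: Apply the recurrence (x_{n+1}, y_{n+1}) = (x₁x_n + 40y₁y_n, x₁y_n + y₁x_n) repeatedly.
  From (x_1, y_1) = (19, 3): x_2 = 19·19 + 40·3·3 = 721; y_2 = 19·3 + 3·19 = 114.
Step 3: Verify x_2² - 40·y_2² = 519841 - 519840 = 1 (should be 1). ✓

(x_1, y_1) = (19, 3); (x_2, y_2) = (721, 114).


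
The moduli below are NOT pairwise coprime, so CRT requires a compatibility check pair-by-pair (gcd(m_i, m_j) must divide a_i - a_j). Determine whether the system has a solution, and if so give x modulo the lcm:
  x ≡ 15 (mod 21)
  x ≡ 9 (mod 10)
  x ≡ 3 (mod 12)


Moduli 21, 10, 12 are not pairwise coprime, so CRT works modulo lcm(m_i) when all pairwise compatibility conditions hold.
Pairwise compatibility: gcd(m_i, m_j) must divide a_i - a_j for every pair.
Merge one congruence at a time:
  Start: x ≡ 15 (mod 21).
  Combine with x ≡ 9 (mod 10): gcd(21, 10) = 1; 9 - 15 = -6, which IS divisible by 1, so compatible.
    Write x = 15 + 21·t and substitute into x ≡ 9 (mod 10): 21·t ≡ 9 − 15 = -6 (mod 10).
    Reduce coefficients mod 10: 1·t ≡ 4 (mod 10).
    So t ≡ 4 (mod 10).
    Then x = 15 + 21·4 = 99, valid modulo lcm(21, 10) = 210: x ≡ 99 (mod 210).
  Combine with x ≡ 3 (mod 12): gcd(210, 12) = 6; 3 - 99 = -96, which IS divisible by 6, so compatible.
    Write x = 99 + 210·t and substitute into x ≡ 3 (mod 12): 210·t ≡ 3 − 99 = -96 (mod 12).
    Divide the congruence (and modulus) by g = 6: 35·t ≡ -16 (mod 2).
    Reduce coefficients mod 2: 1·t ≡ 0 (mod 2).
    So t ≡ 0 (mod 2).
    Then x = 99 + 210·0 = 99, valid modulo lcm(210, 12) = 420: x ≡ 99 (mod 420).
Verify: 99 mod 21 = 15, 99 mod 10 = 9, 99 mod 12 = 3.

x ≡ 99 (mod 420).


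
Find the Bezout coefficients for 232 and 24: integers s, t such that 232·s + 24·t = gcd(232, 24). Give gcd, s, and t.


Euclidean algorithm on (232, 24) — divide until remainder is 0:
  232 = 9 · 24 + 16
  24 = 1 · 16 + 8
  16 = 2 · 8 + 0
gcd(232, 24) = 8.
Track Bezout coefficients alongside the remainders: start with r₀ = 232 = a·1 + b·0 (s = 1, t = 0) and r₁ = 24 = a·0 + b·1 (s = 0, t = 1); each new remainder r_{k+1} = r_{k-1} − q_k·r_k inherits s_{k+1} = s_{k-1} − q_k·s_k, t_{k+1} = t_{k-1} − q_k·t_k, so r_k = a·s_k + b·t_k at every step:
  q = 9: r = 16, s = 1 − 9·0 = 1, t = 0 − 9·1 = -9  (check: 232·1 + 24·(-9) = 16)
  q = 1: r = 8, s = 0 − 1·1 = -1, t = 1 − 1·(-9) = 10  (check: 232·(-1) + 24·10 = 8)
The row with r = 8 (the gcd) gives the Bezout coefficients s = -1, t = 10.
Result: 232 · (-1) + 24 · (10) = 8.

gcd(232, 24) = 8; s = -1, t = 10 (check: 232·(-1) + 24·10 = 8).


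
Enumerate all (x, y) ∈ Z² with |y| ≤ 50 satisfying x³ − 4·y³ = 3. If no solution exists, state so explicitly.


The equation is x³ - 4y³ = 3. For fixed y, x³ = 4·y³ + 3, so a solution requires the RHS to be a perfect cube.
Strategy: iterate y from -50 to 50, compute RHS = 4·y³ + 3, and check whether it is a (positive or negative) perfect cube.
Check small values of y:
  y = 0: RHS = 3 is not a perfect cube.
  y = 1: RHS = 7 is not a perfect cube.
  y = -1: RHS = -1 = (-1)³ ⇒ x = -1 works.
  y = 2: RHS = 35 is not a perfect cube.
  y = -2: RHS = -29 is not a perfect cube.
  y = 3: RHS = 111 is not a perfect cube.
  y = -3: RHS = -105 is not a perfect cube.
Continuing the search up to |y| = 50 finds no further solutions beyond those listed.
Collected solutions: (-1, -1).

Solutions (with |y| ≤ 50): (-1, -1).


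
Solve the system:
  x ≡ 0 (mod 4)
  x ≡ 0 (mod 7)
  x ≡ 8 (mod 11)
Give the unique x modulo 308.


Moduli 4, 7, 11 are pairwise coprime; by CRT there is a unique solution modulo M = 4 · 7 · 11 = 308.
Solve pairwise, accumulating the modulus:
  Start with x ≡ 0 (mod 4).
  Combine with x ≡ 0 (mod 7): since gcd(4, 7) = 1, we get a unique residue mod 28.
    Write x = 0 + 4·t and substitute into x ≡ 0 (mod 7): 4·t ≡ 0 − 0 = 0 (mod 7).
    The inverse of 4 mod 7 is 2 (since 4·2 = 8 = 1·7 + 1), so t ≡ 2·0 = 0 ≡ 0 (mod 7).
    Then x = 0 + 4·0 = 0, valid modulo lcm(4, 7) = 28: x ≡ 0 (mod 28).
  Combine with x ≡ 8 (mod 11): since gcd(28, 11) = 1, we get a unique residue mod 308.
    Write x = 0 + 28·t and substitute into x ≡ 8 (mod 11): 28·t ≡ 8 − 0 = 8 (mod 11).
    Reduce coefficients mod 11: 6·t ≡ 8 (mod 11).
    The inverse of 6 mod 11 is 2 (since 6·2 = 12 = 1·11 + 1), so t ≡ 2·8 = 16 ≡ 5 (mod 11).
    Then x = 0 + 28·5 = 140, valid modulo lcm(28, 11) = 308: x ≡ 140 (mod 308).
Verify: 140 mod 4 = 0 ✓, 140 mod 7 = 0 ✓, 140 mod 11 = 8 ✓.

x ≡ 140 (mod 308).


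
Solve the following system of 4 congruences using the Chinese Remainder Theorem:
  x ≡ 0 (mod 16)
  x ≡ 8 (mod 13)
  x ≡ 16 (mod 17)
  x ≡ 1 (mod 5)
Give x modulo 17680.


Product of moduli M = 16 · 13 · 17 · 5 = 17680.
Merge one congruence at a time:
  Start: x ≡ 0 (mod 16).
  Combine with x ≡ 8 (mod 13); new modulus lcm = 208.
    Write x = 0 + 16·t and substitute into x ≡ 8 (mod 13): 16·t ≡ 8 − 0 = 8 (mod 13).
    Reduce coefficients mod 13: 3·t ≡ 8 (mod 13).
    The inverse of 3 mod 13 is 9 (since 3·9 = 27 = 2·13 + 1), so t ≡ 9·8 = 72 ≡ 7 (mod 13).
    Then x = 0 + 16·7 = 112, valid modulo lcm(16, 13) = 208: x ≡ 112 (mod 208).
  Combine with x ≡ 16 (mod 17); new modulus lcm = 3536.
    Write x = 112 + 208·t and substitute into x ≡ 16 (mod 17): 208·t ≡ 16 − 112 = -96 (mod 17).
    Reduce coefficients mod 17: 4·t ≡ 6 (mod 17).
    The inverse of 4 mod 17 is 13 (since 4·13 = 52 = 3·17 + 1), so t ≡ 13·6 = 78 ≡ 10 (mod 17).
    Then x = 112 + 208·10 = 2192, valid modulo lcm(208, 17) = 3536: x ≡ 2192 (mod 3536).
  Combine with x ≡ 1 (mod 5); new modulus lcm = 17680.
    Write x = 2192 + 3536·t and substitute into x ≡ 1 (mod 5): 3536·t ≡ 1 − 2192 = -2191 (mod 5).
    Reduce coefficients mod 5: 1·t ≡ 4 (mod 5).
    So t ≡ 4 (mod 5).
    Then x = 2192 + 3536·4 = 16336, valid modulo lcm(3536, 5) = 17680: x ≡ 16336 (mod 17680).
Verify against each original: 16336 mod 16 = 0, 16336 mod 13 = 8, 16336 mod 17 = 16, 16336 mod 5 = 1.

x ≡ 16336 (mod 17680).


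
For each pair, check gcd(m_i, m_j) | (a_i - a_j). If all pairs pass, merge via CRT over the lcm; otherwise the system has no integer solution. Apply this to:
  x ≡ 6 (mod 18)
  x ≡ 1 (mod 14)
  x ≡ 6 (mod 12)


Moduli 18, 14, 12 are not pairwise coprime, so CRT works modulo lcm(m_i) when all pairwise compatibility conditions hold.
Pairwise compatibility: gcd(m_i, m_j) must divide a_i - a_j for every pair.
Merge one congruence at a time:
  Start: x ≡ 6 (mod 18).
  Combine with x ≡ 1 (mod 14): gcd(18, 14) = 2, and 1 - 6 = -5 is NOT divisible by 2.
    ⇒ system is inconsistent (no integer solution).

No solution (the system is inconsistent).


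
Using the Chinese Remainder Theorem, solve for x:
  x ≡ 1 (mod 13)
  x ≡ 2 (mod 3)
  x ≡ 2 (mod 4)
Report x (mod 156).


Moduli 13, 3, 4 are pairwise coprime; by CRT there is a unique solution modulo M = 13 · 3 · 4 = 156.
Solve pairwise, accumulating the modulus:
  Start with x ≡ 1 (mod 13).
  Combine with x ≡ 2 (mod 3): since gcd(13, 3) = 1, we get a unique residue mod 39.
    Write x = 1 + 13·t and substitute into x ≡ 2 (mod 3): 13·t ≡ 2 − 1 = 1 (mod 3).
    Reduce coefficients mod 3: 1·t ≡ 1 (mod 3).
    So t ≡ 1 (mod 3).
    Then x = 1 + 13·1 = 14, valid modulo lcm(13, 3) = 39: x ≡ 14 (mod 39).
  Combine with x ≡ 2 (mod 4): since gcd(39, 4) = 1, we get a unique residue mod 156.
    Write x = 14 + 39·t and substitute into x ≡ 2 (mod 4): 39·t ≡ 2 − 14 = -12 (mod 4).
    Reduce coefficients mod 4: 3·t ≡ 0 (mod 4).
    The inverse of 3 mod 4 is 3 (since 3·3 = 9 = 2·4 + 1), so t ≡ 3·0 = 0 ≡ 0 (mod 4).
    Then x = 14 + 39·0 = 14, valid modulo lcm(39, 4) = 156: x ≡ 14 (mod 156).
Verify: 14 mod 13 = 1 ✓, 14 mod 3 = 2 ✓, 14 mod 4 = 2 ✓.

x ≡ 14 (mod 156).


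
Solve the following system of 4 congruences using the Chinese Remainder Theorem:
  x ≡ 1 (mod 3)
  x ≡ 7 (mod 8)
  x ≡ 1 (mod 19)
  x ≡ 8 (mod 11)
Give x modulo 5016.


Product of moduli M = 3 · 8 · 19 · 11 = 5016.
Merge one congruence at a time:
  Start: x ≡ 1 (mod 3).
  Combine with x ≡ 7 (mod 8); new modulus lcm = 24.
    Write x = 1 + 3·t and substitute into x ≡ 7 (mod 8): 3·t ≡ 7 − 1 = 6 (mod 8).
    The inverse of 3 mod 8 is 3 (since 3·3 = 9 = 1·8 + 1), so t ≡ 3·6 = 18 ≡ 2 (mod 8).
    Then x = 1 + 3·2 = 7, valid modulo lcm(3, 8) = 24: x ≡ 7 (mod 24).
  Combine with x ≡ 1 (mod 19); new modulus lcm = 456.
    Write x = 7 + 24·t and substitute into x ≡ 1 (mod 19): 24·t ≡ 1 − 7 = -6 (mod 19).
    Reduce coefficients mod 19: 5·t ≡ 13 (mod 19).
    The inverse of 5 mod 19 is 4 (since 5·4 = 20 = 1·19 + 1), so t ≡ 4·13 = 52 ≡ 14 (mod 19).
    Then x = 7 + 24·14 = 343, valid modulo lcm(24, 19) = 456: x ≡ 343 (mod 456).
  Combine with x ≡ 8 (mod 11); new modulus lcm = 5016.
    Write x = 343 + 456·t and substitute into x ≡ 8 (mod 11): 456·t ≡ 8 − 343 = -335 (mod 11).
    Reduce coefficients mod 11: 5·t ≡ 6 (mod 11).
    The inverse of 5 mod 11 is 9 (since 5·9 = 45 = 4·11 + 1), so t ≡ 9·6 = 54 ≡ 10 (mod 11).
    Then x = 343 + 456·10 = 4903, valid modulo lcm(456, 11) = 5016: x ≡ 4903 (mod 5016).
Verify against each original: 4903 mod 3 = 1, 4903 mod 8 = 7, 4903 mod 19 = 1, 4903 mod 11 = 8.

x ≡ 4903 (mod 5016).


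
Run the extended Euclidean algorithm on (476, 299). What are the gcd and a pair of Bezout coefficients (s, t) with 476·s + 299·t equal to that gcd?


Euclidean algorithm on (476, 299) — divide until remainder is 0:
  476 = 1 · 299 + 177
  299 = 1 · 177 + 122
  177 = 1 · 122 + 55
  122 = 2 · 55 + 12
  55 = 4 · 12 + 7
  12 = 1 · 7 + 5
  7 = 1 · 5 + 2
  5 = 2 · 2 + 1
  2 = 2 · 1 + 0
gcd(476, 299) = 1.
Track Bezout coefficients alongside the remainders: start with r₀ = 476 = a·1 + b·0 (s = 1, t = 0) and r₁ = 299 = a·0 + b·1 (s = 0, t = 1); each new remainder r_{k+1} = r_{k-1} − q_k·r_k inherits s_{k+1} = s_{k-1} − q_k·s_k, t_{k+1} = t_{k-1} − q_k·t_k, so r_k = a·s_k + b·t_k at every step:
  q = 1: r = 177, s = 1 − 1·0 = 1, t = 0 − 1·1 = -1  (check: 476·1 + 299·(-1) = 177)
  q = 1: r = 122, s = 0 − 1·1 = -1, t = 1 − 1·(-1) = 2  (check: 476·(-1) + 299·2 = 122)
  q = 1: r = 55, s = 1 − 1·(-1) = 2, t = -1 − 1·2 = -3  (check: 476·2 + 299·(-3) = 55)
  q = 2: r = 12, s = -1 − 2·2 = -5, t = 2 − 2·(-3) = 8  (check: 476·(-5) + 299·8 = 12)
  q = 4: r = 7, s = 2 − 4·(-5) = 22, t = -3 − 4·8 = -35  (check: 476·22 + 299·(-35) = 7)
  q = 1: r = 5, s = -5 − 1·22 = -27, t = 8 − 1·(-35) = 43  (check: 476·(-27) + 299·43 = 5)
  q = 1: r = 2, s = 22 − 1·(-27) = 49, t = -35 − 1·43 = -78  (check: 476·49 + 299·(-78) = 2)
  q = 2: r = 1, s = -27 − 2·49 = -125, t = 43 − 2·(-78) = 199  (check: 476·(-125) + 299·199 = 1)
The row with r = 1 (the gcd) gives the Bezout coefficients s = -125, t = 199.
Result: 476 · (-125) + 299 · (199) = 1.

gcd(476, 299) = 1; s = -125, t = 199 (check: 476·(-125) + 299·199 = 1).


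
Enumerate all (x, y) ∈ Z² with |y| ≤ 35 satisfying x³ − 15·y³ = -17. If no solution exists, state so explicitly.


The equation is x³ - 15y³ = -17. For fixed y, x³ = 15·y³ − 17, so a solution requires the RHS to be a perfect cube.
Strategy: iterate y from -35 to 35, compute RHS = 15·y³ − 17, and check whether it is a (positive or negative) perfect cube.
Check small values of y:
  y = 0: RHS = -17 is not a perfect cube.
  y = 1: RHS = -2 is not a perfect cube.
  y = -1: RHS = -32 is not a perfect cube.
  y = 2: RHS = 103 is not a perfect cube.
  y = -2: RHS = -137 is not a perfect cube.
  y = 3: RHS = 388 is not a perfect cube.
  y = -3: RHS = -422 is not a perfect cube.
Continuing the search up to |y| = 35 finds no solutions either.
No (x, y) in the scanned range satisfies the equation.

No integer solutions with |y| ≤ 35.


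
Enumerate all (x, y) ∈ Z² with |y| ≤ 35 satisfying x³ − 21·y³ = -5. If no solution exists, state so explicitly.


The equation is x³ - 21y³ = -5. For fixed y, x³ = 21·y³ − 5, so a solution requires the RHS to be a perfect cube.
Strategy: iterate y from -35 to 35, compute RHS = 21·y³ − 5, and check whether it is a (positive or negative) perfect cube.
Check small values of y:
  y = 0: RHS = -5 is not a perfect cube.
  y = 1: RHS = 16 is not a perfect cube.
  y = -1: RHS = -26 is not a perfect cube.
  y = 2: RHS = 163 is not a perfect cube.
  y = -2: RHS = -173 is not a perfect cube.
  y = 3: RHS = 562 is not a perfect cube.
  y = -3: RHS = -572 is not a perfect cube.
Continuing the search up to |y| = 35 finds no solutions either.
No (x, y) in the scanned range satisfies the equation.

No integer solutions with |y| ≤ 35.


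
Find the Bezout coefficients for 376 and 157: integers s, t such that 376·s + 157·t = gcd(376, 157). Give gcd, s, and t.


Euclidean algorithm on (376, 157) — divide until remainder is 0:
  376 = 2 · 157 + 62
  157 = 2 · 62 + 33
  62 = 1 · 33 + 29
  33 = 1 · 29 + 4
  29 = 7 · 4 + 1
  4 = 4 · 1 + 0
gcd(376, 157) = 1.
Track Bezout coefficients alongside the remainders: start with r₀ = 376 = a·1 + b·0 (s = 1, t = 0) and r₁ = 157 = a·0 + b·1 (s = 0, t = 1); each new remainder r_{k+1} = r_{k-1} − q_k·r_k inherits s_{k+1} = s_{k-1} − q_k·s_k, t_{k+1} = t_{k-1} − q_k·t_k, so r_k = a·s_k + b·t_k at every step:
  q = 2: r = 62, s = 1 − 2·0 = 1, t = 0 − 2·1 = -2  (check: 376·1 + 157·(-2) = 62)
  q = 2: r = 33, s = 0 − 2·1 = -2, t = 1 − 2·(-2) = 5  (check: 376·(-2) + 157·5 = 33)
  q = 1: r = 29, s = 1 − 1·(-2) = 3, t = -2 − 1·5 = -7  (check: 376·3 + 157·(-7) = 29)
  q = 1: r = 4, s = -2 − 1·3 = -5, t = 5 − 1·(-7) = 12  (check: 376·(-5) + 157·12 = 4)
  q = 7: r = 1, s = 3 − 7·(-5) = 38, t = -7 − 7·12 = -91  (check: 376·38 + 157·(-91) = 1)
The row with r = 1 (the gcd) gives the Bezout coefficients s = 38, t = -91.
Result: 376 · (38) + 157 · (-91) = 1.

gcd(376, 157) = 1; s = 38, t = -91 (check: 376·38 + 157·(-91) = 1).


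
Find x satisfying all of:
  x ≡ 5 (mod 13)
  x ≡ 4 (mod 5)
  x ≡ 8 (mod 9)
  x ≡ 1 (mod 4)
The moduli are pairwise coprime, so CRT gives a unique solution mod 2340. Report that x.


Product of moduli M = 13 · 5 · 9 · 4 = 2340.
Merge one congruence at a time:
  Start: x ≡ 5 (mod 13).
  Combine with x ≡ 4 (mod 5); new modulus lcm = 65.
    Write x = 5 + 13·t and substitute into x ≡ 4 (mod 5): 13·t ≡ 4 − 5 = -1 (mod 5).
    Reduce coefficients mod 5: 3·t ≡ 4 (mod 5).
    The inverse of 3 mod 5 is 2 (since 3·2 = 6 = 1·5 + 1), so t ≡ 2·4 = 8 ≡ 3 (mod 5).
    Then x = 5 + 13·3 = 44, valid modulo lcm(13, 5) = 65: x ≡ 44 (mod 65).
  Combine with x ≡ 8 (mod 9); new modulus lcm = 585.
    Write x = 44 + 65·t and substitute into x ≡ 8 (mod 9): 65·t ≡ 8 − 44 = -36 (mod 9).
    Reduce coefficients mod 9: 2·t ≡ 0 (mod 9).
    The inverse of 2 mod 9 is 5 (since 2·5 = 10 = 1·9 + 1), so t ≡ 5·0 = 0 ≡ 0 (mod 9).
    Then x = 44 + 65·0 = 44, valid modulo lcm(65, 9) = 585: x ≡ 44 (mod 585).
  Combine with x ≡ 1 (mod 4); new modulus lcm = 2340.
    Write x = 44 + 585·t and substitute into x ≡ 1 (mod 4): 585·t ≡ 1 − 44 = -43 (mod 4).
    Reduce coefficients mod 4: 1·t ≡ 1 (mod 4).
    So t ≡ 1 (mod 4).
    Then x = 44 + 585·1 = 629, valid modulo lcm(585, 4) = 2340: x ≡ 629 (mod 2340).
Verify against each original: 629 mod 13 = 5, 629 mod 5 = 4, 629 mod 9 = 8, 629 mod 4 = 1.

x ≡ 629 (mod 2340).


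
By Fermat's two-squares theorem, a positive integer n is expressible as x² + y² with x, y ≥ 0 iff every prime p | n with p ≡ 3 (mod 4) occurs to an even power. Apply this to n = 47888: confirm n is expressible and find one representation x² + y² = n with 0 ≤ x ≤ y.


Step 1: Factor n = 47888 = 2^4 · 41 · 73.
Step 2: Check the mod-4 condition on each prime factor: 2 = 2 (special); 41 ≡ 1 (mod 4), exponent 1; 73 ≡ 1 (mod 4), exponent 1.
All primes ≡ 3 (mod 4) appear to even exponent (or don't appear), so by the two-squares theorem n IS expressible as a sum of two squares.
Step 3: Build a representation. Group n = k² · m with k = 4 and m = 41 · 73 = 2993 (a product of primes ≡ 1 (mod 4)); a representation of m scales to one of n via (k·x)² + (k·y)² = k²(x² + y²). Each prime p ≡ 1 (mod 4) is itself a sum of two squares; find a² by testing p − a² for a perfect square:
  41: 41 − 1² = 40, 41 − 2² = 37, 41 − 3² = 32, 41 − 4² = 25 = 5² ⇒ 41 = 4² + 5².
  73: 73 − 1² = 72, 73 − 2² = 69, 73 − 3² = 64 = 8² ⇒ 73 = 3² + 8².
  Combine using the Brahmagupta–Fibonacci identity (a² + b²)(c² + d²) = (ac − bd)² + (ad + bc)² = (ac + bd)² + (ad − bc)²:
  41 · 73 = 2993: from (4² + 5²)(3² + 8²), take (4·3 − 5·8, 4·8 + 5·3) = (12 − 40, 32 + 15) = (-28, 47); dropping signs (only squares matter) gives (28, 47); check 28² + 47² = 784 + 2209 = 2993 ✓.
  Scale by k = 4: (4·28, 4·47) = (112, 188).
Step 4: Order so x ≤ y and verify: 112² + 188² = 12544 + 35344 = 47888 = n. ✓

n = 47888 = 112² + 188² (one valid representation with x ≤ y).


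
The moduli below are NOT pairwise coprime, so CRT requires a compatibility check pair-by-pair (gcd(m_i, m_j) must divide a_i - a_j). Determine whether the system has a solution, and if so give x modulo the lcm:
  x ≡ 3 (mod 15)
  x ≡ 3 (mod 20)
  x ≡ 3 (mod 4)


Moduli 15, 20, 4 are not pairwise coprime, so CRT works modulo lcm(m_i) when all pairwise compatibility conditions hold.
Pairwise compatibility: gcd(m_i, m_j) must divide a_i - a_j for every pair.
Merge one congruence at a time:
  Start: x ≡ 3 (mod 15).
  Combine with x ≡ 3 (mod 20): gcd(15, 20) = 5; 3 - 3 = 0, which IS divisible by 5, so compatible.
    Write x = 3 + 15·t and substitute into x ≡ 3 (mod 20): 15·t ≡ 3 − 3 = 0 (mod 20).
    Divide the congruence (and modulus) by g = 5: 3·t ≡ 0 (mod 4).
    The inverse of 3 mod 4 is 3 (since 3·3 = 9 = 2·4 + 1), so t ≡ 3·0 = 0 ≡ 0 (mod 4).
    Then x = 3 + 15·0 = 3, valid modulo lcm(15, 20) = 60: x ≡ 3 (mod 60).
  Combine with x ≡ 3 (mod 4): gcd(60, 4) = 4; 3 - 3 = 0, which IS divisible by 4, so compatible.
    Write x = 3 + 60·t and substitute into x ≡ 3 (mod 4): 60·t ≡ 3 − 3 = 0 (mod 4).
    Divide the congruence (and modulus) by g = 4: 15·t ≡ 0 (mod 1).
    Modulo 1 every t works; take t = 0.
    Then x = 3 + 60·0 = 3, valid modulo lcm(60, 4) = 60: x ≡ 3 (mod 60).
Verify: 3 mod 15 = 3, 3 mod 20 = 3, 3 mod 4 = 3.

x ≡ 3 (mod 60).


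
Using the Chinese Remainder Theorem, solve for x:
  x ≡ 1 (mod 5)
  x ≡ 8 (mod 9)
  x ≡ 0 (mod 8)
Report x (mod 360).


Moduli 5, 9, 8 are pairwise coprime; by CRT there is a unique solution modulo M = 5 · 9 · 8 = 360.
Solve pairwise, accumulating the modulus:
  Start with x ≡ 1 (mod 5).
  Combine with x ≡ 8 (mod 9): since gcd(5, 9) = 1, we get a unique residue mod 45.
    Write x = 1 + 5·t and substitute into x ≡ 8 (mod 9): 5·t ≡ 8 − 1 = 7 (mod 9).
    The inverse of 5 mod 9 is 2 (since 5·2 = 10 = 1·9 + 1), so t ≡ 2·7 = 14 ≡ 5 (mod 9).
    Then x = 1 + 5·5 = 26, valid modulo lcm(5, 9) = 45: x ≡ 26 (mod 45).
  Combine with x ≡ 0 (mod 8): since gcd(45, 8) = 1, we get a unique residue mod 360.
    Write x = 26 + 45·t and substitute into x ≡ 0 (mod 8): 45·t ≡ 0 − 26 = -26 (mod 8).
    Reduce coefficients mod 8: 5·t ≡ 6 (mod 8).
    The inverse of 5 mod 8 is 5 (since 5·5 = 25 = 3·8 + 1), so t ≡ 5·6 = 30 ≡ 6 (mod 8).
    Then x = 26 + 45·6 = 296, valid modulo lcm(45, 8) = 360: x ≡ 296 (mod 360).
Verify: 296 mod 5 = 1 ✓, 296 mod 9 = 8 ✓, 296 mod 8 = 0 ✓.

x ≡ 296 (mod 360).


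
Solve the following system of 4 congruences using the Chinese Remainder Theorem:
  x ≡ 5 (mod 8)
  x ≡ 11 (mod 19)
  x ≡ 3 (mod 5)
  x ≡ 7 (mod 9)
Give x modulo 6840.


Product of moduli M = 8 · 19 · 5 · 9 = 6840.
Merge one congruence at a time:
  Start: x ≡ 5 (mod 8).
  Combine with x ≡ 11 (mod 19); new modulus lcm = 152.
    Write x = 5 + 8·t and substitute into x ≡ 11 (mod 19): 8·t ≡ 11 − 5 = 6 (mod 19).
    The inverse of 8 mod 19 is 12 (since 8·12 = 96 = 5·19 + 1), so t ≡ 12·6 = 72 ≡ 15 (mod 19).
    Then x = 5 + 8·15 = 125, valid modulo lcm(8, 19) = 152: x ≡ 125 (mod 152).
  Combine with x ≡ 3 (mod 5); new modulus lcm = 760.
    Write x = 125 + 152·t and substitute into x ≡ 3 (mod 5): 152·t ≡ 3 − 125 = -122 (mod 5).
    Reduce coefficients mod 5: 2·t ≡ 3 (mod 5).
    The inverse of 2 mod 5 is 3 (since 2·3 = 6 = 1·5 + 1), so t ≡ 3·3 = 9 ≡ 4 (mod 5).
    Then x = 125 + 152·4 = 733, valid modulo lcm(152, 5) = 760: x ≡ 733 (mod 760).
  Combine with x ≡ 7 (mod 9); new modulus lcm = 6840.
    Write x = 733 + 760·t and substitute into x ≡ 7 (mod 9): 760·t ≡ 7 − 733 = -726 (mod 9).
    Reduce coefficients mod 9: 4·t ≡ 3 (mod 9).
    The inverse of 4 mod 9 is 7 (since 4·7 = 28 = 3·9 + 1), so t ≡ 7·3 = 21 ≡ 3 (mod 9).
    Then x = 733 + 760·3 = 3013, valid modulo lcm(760, 9) = 6840: x ≡ 3013 (mod 6840).
Verify against each original: 3013 mod 8 = 5, 3013 mod 19 = 11, 3013 mod 5 = 3, 3013 mod 9 = 7.

x ≡ 3013 (mod 6840).


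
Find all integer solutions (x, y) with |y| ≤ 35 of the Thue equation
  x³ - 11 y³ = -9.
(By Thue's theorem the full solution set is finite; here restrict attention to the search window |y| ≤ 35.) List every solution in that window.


The equation is x³ - 11y³ = -9. For fixed y, x³ = 11·y³ − 9, so a solution requires the RHS to be a perfect cube.
Strategy: iterate y from -35 to 35, compute RHS = 11·y³ − 9, and check whether it is a (positive or negative) perfect cube.
Check small values of y:
  y = 0: RHS = -9 is not a perfect cube.
  y = 1: RHS = 2 is not a perfect cube.
  y = -1: RHS = -20 is not a perfect cube.
  y = 2: RHS = 79 is not a perfect cube.
  y = -2: RHS = -97 is not a perfect cube.
  y = 3: RHS = 288 is not a perfect cube.
  y = -3: RHS = -306 is not a perfect cube.
Continuing the search up to |y| = 35 finds no solutions either.
No (x, y) in the scanned range satisfies the equation.

No integer solutions with |y| ≤ 35.


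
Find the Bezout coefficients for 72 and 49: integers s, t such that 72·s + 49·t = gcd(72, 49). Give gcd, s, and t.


Euclidean algorithm on (72, 49) — divide until remainder is 0:
  72 = 1 · 49 + 23
  49 = 2 · 23 + 3
  23 = 7 · 3 + 2
  3 = 1 · 2 + 1
  2 = 2 · 1 + 0
gcd(72, 49) = 1.
Track Bezout coefficients alongside the remainders: start with r₀ = 72 = a·1 + b·0 (s = 1, t = 0) and r₁ = 49 = a·0 + b·1 (s = 0, t = 1); each new remainder r_{k+1} = r_{k-1} − q_k·r_k inherits s_{k+1} = s_{k-1} − q_k·s_k, t_{k+1} = t_{k-1} − q_k·t_k, so r_k = a·s_k + b·t_k at every step:
  q = 1: r = 23, s = 1 − 1·0 = 1, t = 0 − 1·1 = -1  (check: 72·1 + 49·(-1) = 23)
  q = 2: r = 3, s = 0 − 2·1 = -2, t = 1 − 2·(-1) = 3  (check: 72·(-2) + 49·3 = 3)
  q = 7: r = 2, s = 1 − 7·(-2) = 15, t = -1 − 7·3 = -22  (check: 72·15 + 49·(-22) = 2)
  q = 1: r = 1, s = -2 − 1·15 = -17, t = 3 − 1·(-22) = 25  (check: 72·(-17) + 49·25 = 1)
The row with r = 1 (the gcd) gives the Bezout coefficients s = -17, t = 25.
Result: 72 · (-17) + 49 · (25) = 1.

gcd(72, 49) = 1; s = -17, t = 25 (check: 72·(-17) + 49·25 = 1).


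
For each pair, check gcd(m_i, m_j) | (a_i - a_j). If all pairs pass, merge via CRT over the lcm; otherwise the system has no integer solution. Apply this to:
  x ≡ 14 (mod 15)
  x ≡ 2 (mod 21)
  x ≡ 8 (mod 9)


Moduli 15, 21, 9 are not pairwise coprime, so CRT works modulo lcm(m_i) when all pairwise compatibility conditions hold.
Pairwise compatibility: gcd(m_i, m_j) must divide a_i - a_j for every pair.
Merge one congruence at a time:
  Start: x ≡ 14 (mod 15).
  Combine with x ≡ 2 (mod 21): gcd(15, 21) = 3; 2 - 14 = -12, which IS divisible by 3, so compatible.
    Write x = 14 + 15·t and substitute into x ≡ 2 (mod 21): 15·t ≡ 2 − 14 = -12 (mod 21).
    Divide the congruence (and modulus) by g = 3: 5·t ≡ -4 (mod 7).
    Reduce coefficients mod 7: 5·t ≡ 3 (mod 7).
    The inverse of 5 mod 7 is 3 (since 5·3 = 15 = 2·7 + 1), so t ≡ 3·3 = 9 ≡ 2 (mod 7).
    Then x = 14 + 15·2 = 44, valid modulo lcm(15, 21) = 105: x ≡ 44 (mod 105).
  Combine with x ≡ 8 (mod 9): gcd(105, 9) = 3; 8 - 44 = -36, which IS divisible by 3, so compatible.
    Write x = 44 + 105·t and substitute into x ≡ 8 (mod 9): 105·t ≡ 8 − 44 = -36 (mod 9).
    Divide the congruence (and modulus) by g = 3: 35·t ≡ -12 (mod 3).
    Reduce coefficients mod 3: 2·t ≡ 0 (mod 3).
    The inverse of 2 mod 3 is 2 (since 2·2 = 4 = 1·3 + 1), so t ≡ 2·0 = 0 ≡ 0 (mod 3).
    Then x = 44 + 105·0 = 44, valid modulo lcm(105, 9) = 315: x ≡ 44 (mod 315).
Verify: 44 mod 15 = 14, 44 mod 21 = 2, 44 mod 9 = 8.

x ≡ 44 (mod 315).


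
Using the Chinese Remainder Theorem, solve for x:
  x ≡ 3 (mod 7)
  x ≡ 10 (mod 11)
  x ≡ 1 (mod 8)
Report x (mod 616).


Moduli 7, 11, 8 are pairwise coprime; by CRT there is a unique solution modulo M = 7 · 11 · 8 = 616.
Solve pairwise, accumulating the modulus:
  Start with x ≡ 3 (mod 7).
  Combine with x ≡ 10 (mod 11): since gcd(7, 11) = 1, we get a unique residue mod 77.
    Write x = 3 + 7·t and substitute into x ≡ 10 (mod 11): 7·t ≡ 10 − 3 = 7 (mod 11).
    The inverse of 7 mod 11 is 8 (since 7·8 = 56 = 5·11 + 1), so t ≡ 8·7 = 56 ≡ 1 (mod 11).
    Then x = 3 + 7·1 = 10, valid modulo lcm(7, 11) = 77: x ≡ 10 (mod 77).
  Combine with x ≡ 1 (mod 8): since gcd(77, 8) = 1, we get a unique residue mod 616.
    Write x = 10 + 77·t and substitute into x ≡ 1 (mod 8): 77·t ≡ 1 − 10 = -9 (mod 8).
    Reduce coefficients mod 8: 5·t ≡ 7 (mod 8).
    The inverse of 5 mod 8 is 5 (since 5·5 = 25 = 3·8 + 1), so t ≡ 5·7 = 35 ≡ 3 (mod 8).
    Then x = 10 + 77·3 = 241, valid modulo lcm(77, 8) = 616: x ≡ 241 (mod 616).
Verify: 241 mod 7 = 3 ✓, 241 mod 11 = 10 ✓, 241 mod 8 = 1 ✓.

x ≡ 241 (mod 616).
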